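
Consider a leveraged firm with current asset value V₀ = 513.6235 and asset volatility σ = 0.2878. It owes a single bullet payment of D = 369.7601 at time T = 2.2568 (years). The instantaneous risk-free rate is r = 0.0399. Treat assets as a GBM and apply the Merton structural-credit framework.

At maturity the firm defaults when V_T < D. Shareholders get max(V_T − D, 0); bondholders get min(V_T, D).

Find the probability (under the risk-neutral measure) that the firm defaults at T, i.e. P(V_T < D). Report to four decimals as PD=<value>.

PD=0.2260

d₁ = [ln(V₀/D) + (r + σ²/2)T] / (σ√T)
   = [ln(513.6235/369.7601) + (0.0399 + 0.5·0.2878²)·2.2568] / (0.2878·√2.2568)
   = [0.328636 + 0.183510] / 0.432352 = 1.184559
d₂ = d₁ − σ√T = 1.184559 − 0.432352 = 0.752208
risk-neutral PD = N(−d₂) = N(-0.752208) = 0.225963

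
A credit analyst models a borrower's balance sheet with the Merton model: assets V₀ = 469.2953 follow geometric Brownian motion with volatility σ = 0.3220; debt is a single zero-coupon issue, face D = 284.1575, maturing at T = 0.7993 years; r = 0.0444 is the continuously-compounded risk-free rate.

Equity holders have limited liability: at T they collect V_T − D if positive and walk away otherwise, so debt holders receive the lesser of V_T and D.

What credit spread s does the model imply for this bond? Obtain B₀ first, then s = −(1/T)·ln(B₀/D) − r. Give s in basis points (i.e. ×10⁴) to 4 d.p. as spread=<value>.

spread=56.5346

d₁ = [ln(V₀/D) + (r + σ²/2)T] / (σ√T)
   = [ln(469.2953/284.1575) + (0.0444 + 0.5·0.3220²)·0.7993] / (0.3220·√0.7993)
   = [0.501704 + 0.076926] / 0.287880 = 2.009972
d₂ = d₁ − σ√T = 2.009972 − 0.287880 = 1.722092
N(d₁) = 0.977783,  N(d₂) = 0.957474,  e^(−rT) = 0.965133
E₀ = V₀·N(d₁) − D·e^(−rT)·N(d₂)
   = 469.2953·0.977783 − 284.1575·0.965133·0.957474 = 196.281885
B₀ = V₀ − E₀ = 469.2953 − 196.281885 = 273.013415
spread = −(1/T)·ln(B₀/D) − r = −(1/0.7993)·ln(273.013415/284.1575) − 0.0444 = 0.00565346
in basis points: 0.00565346 × 10⁴ = 56.5346 bp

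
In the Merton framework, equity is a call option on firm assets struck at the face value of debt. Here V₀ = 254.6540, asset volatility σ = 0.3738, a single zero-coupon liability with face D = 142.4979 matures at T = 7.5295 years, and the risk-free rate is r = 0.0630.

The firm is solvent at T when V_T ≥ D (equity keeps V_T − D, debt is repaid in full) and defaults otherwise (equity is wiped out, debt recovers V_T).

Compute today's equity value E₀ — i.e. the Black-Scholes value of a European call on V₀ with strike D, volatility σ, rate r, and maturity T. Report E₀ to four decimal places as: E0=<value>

d₁ = [ln(V₀/D) + (r + σ²/2)T] / (σ√T)
   = [ln(254.6540/142.4979) + (0.0630 + 0.5·0.3738²)·7.5295] / (0.3738·√7.5295)
   = [0.580578 + 1.000394] / 1.025705 = 1.541352
d₂ = d₁ − σ√T = 1.541352 − 1.025705 = 0.515647
N(d₁) = 0.938384,  N(d₂) = 0.696950,  e^(−rT) = 0.622284
E₀ = V₀·N(d₁) − D·e^(−rT)·N(d₂)
   = 254.6540·0.938384 − 142.4979·0.622284·0.696950 = 177.161914

E0=177.1619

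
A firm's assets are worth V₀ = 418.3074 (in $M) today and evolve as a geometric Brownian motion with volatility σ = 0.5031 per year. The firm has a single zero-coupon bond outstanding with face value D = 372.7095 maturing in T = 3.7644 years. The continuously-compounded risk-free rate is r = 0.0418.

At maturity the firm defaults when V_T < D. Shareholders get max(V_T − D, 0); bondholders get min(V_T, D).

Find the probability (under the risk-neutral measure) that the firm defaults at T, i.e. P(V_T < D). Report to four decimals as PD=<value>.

PD=0.5826

d₁ = [ln(V₀/D) + (r + σ²/2)T] / (σ√T)
   = [ln(418.3074/372.7095) + (0.0418 + 0.5·0.5031²)·3.7644] / (0.5031·√3.7644)
   = [0.115417 + 0.633755] / 0.976118 = 0.767502
d₂ = d₁ − σ√T = 0.767502 − 0.976118 = -0.208616
risk-neutral PD = N(−d₂) = N(0.208616) = 0.582626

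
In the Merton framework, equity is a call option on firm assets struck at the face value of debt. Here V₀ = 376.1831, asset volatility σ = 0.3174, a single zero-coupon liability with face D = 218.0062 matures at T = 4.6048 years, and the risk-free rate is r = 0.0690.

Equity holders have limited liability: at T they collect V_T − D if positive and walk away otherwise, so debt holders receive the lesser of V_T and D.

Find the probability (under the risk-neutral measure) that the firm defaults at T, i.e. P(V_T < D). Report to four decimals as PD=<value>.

PD=0.1770

d₁ = [ln(V₀/D) + (r + σ²/2)T] / (σ√T)
   = [ln(376.1831/218.0062) + (0.0690 + 0.5·0.3174²)·4.6048] / (0.3174·√4.6048)
   = [0.545552 + 0.549681] / 0.681102 = 1.608031
d₂ = d₁ − σ√T = 1.608031 − 0.681102 = 0.926929
risk-neutral PD = N(−d₂) = N(-0.926929) = 0.176982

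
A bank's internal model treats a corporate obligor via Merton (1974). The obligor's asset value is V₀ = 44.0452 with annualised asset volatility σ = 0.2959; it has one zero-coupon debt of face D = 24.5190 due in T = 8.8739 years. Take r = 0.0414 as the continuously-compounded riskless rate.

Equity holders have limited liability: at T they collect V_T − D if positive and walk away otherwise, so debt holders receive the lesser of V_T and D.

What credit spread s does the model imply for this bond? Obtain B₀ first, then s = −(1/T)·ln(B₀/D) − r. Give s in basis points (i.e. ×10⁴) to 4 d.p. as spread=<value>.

spread=112.3527

d₁ = [ln(V₀/D) + (r + σ²/2)T] / (σ√T)
   = [ln(44.0452/24.5190) + (0.0414 + 0.5·0.2959²)·8.8739] / (0.2959·√8.8739)
   = [0.585768 + 0.755865] / 0.881459 = 1.522059
d₂ = d₁ − σ√T = 1.522059 − 0.881459 = 0.640599
N(d₁) = 0.936003,  N(d₂) = 0.739109,  e^(−rT) = 0.692547
E₀ = V₀·N(d₁) − D·e^(−rT)·N(d₂)
   = 44.0452·0.936003 − 24.5190·0.692547·0.739109 = 28.675958
B₀ = V₀ − E₀ = 44.0452 − 28.675958 = 15.369242
spread = −(1/T)·ln(B₀/D) − r = −(1/8.8739)·ln(15.369242/24.5190) − 0.0414 = 0.01123527
in basis points: 0.01123527 × 10⁴ = 112.3527 bp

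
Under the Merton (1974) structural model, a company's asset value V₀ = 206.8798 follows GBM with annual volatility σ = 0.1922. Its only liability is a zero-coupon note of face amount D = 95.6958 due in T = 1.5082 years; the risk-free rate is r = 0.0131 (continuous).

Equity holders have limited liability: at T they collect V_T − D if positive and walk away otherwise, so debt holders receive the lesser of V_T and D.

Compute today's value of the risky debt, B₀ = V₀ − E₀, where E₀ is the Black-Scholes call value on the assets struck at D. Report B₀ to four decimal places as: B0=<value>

B0=93.8202

d₁ = [ln(V₀/D) + (r + σ²/2)T] / (σ√T)
   = [ln(206.8798/95.6958) + (0.0131 + 0.5·0.1922²)·1.5082] / (0.1922·√1.5082)
   = [0.770964 + 0.047615] / 0.236039 = 3.467985
d₂ = d₁ − σ√T = 3.467985 − 0.236039 = 3.231947
N(d₁) = 0.999738,  N(d₂) = 0.999385,  e^(−rT) = 0.980436
E₀ = V₀·N(d₁) − D·e^(−rT)·N(d₂)
   = 206.8798·0.999738 − 95.6958·0.980436·0.999385 = 113.059583
B₀ = V₀ − E₀ = 206.8798 − 113.059583 = 93.820217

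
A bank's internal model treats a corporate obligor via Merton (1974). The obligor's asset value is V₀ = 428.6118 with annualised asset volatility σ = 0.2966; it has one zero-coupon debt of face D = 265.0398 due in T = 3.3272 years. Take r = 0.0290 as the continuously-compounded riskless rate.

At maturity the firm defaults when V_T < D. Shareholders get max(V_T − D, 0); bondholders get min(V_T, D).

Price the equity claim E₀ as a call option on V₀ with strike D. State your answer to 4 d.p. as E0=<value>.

d₁ = [ln(V₀/D) + (r + σ²/2)T] / (σ√T)
   = [ln(428.6118/265.0398) + (0.0290 + 0.5·0.2966²)·3.3272] / (0.2966·√3.3272)
   = [0.480672 + 0.242838] / 0.541017 = 1.337315
d₂ = d₁ − σ√T = 1.337315 − 0.541017 = 0.796299
N(d₁) = 0.909440,  N(d₂) = 0.787071,  e^(−rT) = 0.908020
E₀ = V₀·N(d₁) − D·e^(−rT)·N(d₂)
   = 428.6118·0.909440 − 265.0398·0.908020·0.787071 = 200.379172

E0=200.3792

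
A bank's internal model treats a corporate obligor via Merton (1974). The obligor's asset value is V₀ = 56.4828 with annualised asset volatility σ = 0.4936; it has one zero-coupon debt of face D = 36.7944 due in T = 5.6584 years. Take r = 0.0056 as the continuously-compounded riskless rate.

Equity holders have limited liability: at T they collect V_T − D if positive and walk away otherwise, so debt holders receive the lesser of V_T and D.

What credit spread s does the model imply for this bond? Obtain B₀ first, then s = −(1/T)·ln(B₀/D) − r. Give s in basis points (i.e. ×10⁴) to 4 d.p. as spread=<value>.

d₁ = [ln(V₀/D) + (r + σ²/2)T] / (σ√T)
   = [ln(56.4828/36.7944) + (0.0056 + 0.5·0.4936²)·5.6584] / (0.4936·√5.6584)
   = [0.428591 + 0.720996] / 1.174146 = 0.979083
d₂ = d₁ − σ√T = 0.979083 − 1.174146 = -0.195062
N(d₁) = 0.836231,  N(d₂) = 0.422672,  e^(−rT) = 0.968810
E₀ = V₀·N(d₁) − D·e^(−rT)·N(d₂)
   = 56.4828·0.836231 − 36.7944·0.968810·0.422672 = 32.165750
B₀ = V₀ − E₀ = 56.4828 − 32.165750 = 24.317050
spread = −(1/T)·ln(B₀/D) − r = −(1/5.6584)·ln(24.317050/36.7944) − 0.0056 = 0.06759523
in basis points: 0.06759523 × 10⁴ = 675.9523 bp

spread=675.9523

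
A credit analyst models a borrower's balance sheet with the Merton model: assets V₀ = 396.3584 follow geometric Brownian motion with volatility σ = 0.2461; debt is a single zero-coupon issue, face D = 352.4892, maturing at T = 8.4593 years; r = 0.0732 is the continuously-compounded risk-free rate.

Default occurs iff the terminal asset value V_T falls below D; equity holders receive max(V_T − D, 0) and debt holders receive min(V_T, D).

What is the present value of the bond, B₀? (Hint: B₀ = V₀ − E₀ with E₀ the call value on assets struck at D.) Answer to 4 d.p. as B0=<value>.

d₁ = [ln(V₀/D) + (r + σ²/2)T] / (σ√T)
   = [ln(396.3584/352.4892) + (0.0732 + 0.5·0.2461²)·8.4593] / (0.2461·√8.4593)
   = [0.117299 + 0.875390] / 0.715779 = 1.386866
d₂ = d₁ − σ√T = 1.386866 − 0.715779 = 0.671087
N(d₁) = 0.917259,  N(d₂) = 0.748918,  e^(−rT) = 0.538364
E₀ = V₀·N(d₁) − D·e^(−rT)·N(d₂)
   = 396.3584·0.917259 − 352.4892·0.538364·0.748918 = 221.443040
B₀ = V₀ − E₀ = 396.3584 − 221.443040 = 174.915360

B0=174.9154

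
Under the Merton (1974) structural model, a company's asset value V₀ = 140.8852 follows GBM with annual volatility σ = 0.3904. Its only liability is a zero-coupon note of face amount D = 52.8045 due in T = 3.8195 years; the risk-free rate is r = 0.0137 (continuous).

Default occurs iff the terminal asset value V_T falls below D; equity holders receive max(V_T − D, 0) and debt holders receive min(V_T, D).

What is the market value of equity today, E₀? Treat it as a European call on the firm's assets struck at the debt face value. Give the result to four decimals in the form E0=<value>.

E0=93.2389

d₁ = [ln(V₀/D) + (r + σ²/2)T] / (σ√T)
   = [ln(140.8852/52.8045) + (0.0137 + 0.5·0.3904²)·3.8195] / (0.3904·√3.8195)
   = [0.981349 + 0.343396] / 0.762980 = 1.736278
d₂ = d₁ − σ√T = 1.736278 − 0.762980 = 0.973298
N(d₁) = 0.958743,  N(d₂) = 0.834797,  e^(−rT) = 0.949018
E₀ = V₀·N(d₁) − D·e^(−rT)·N(d₂)
   = 140.8852·0.958743 − 52.8045·0.949018·0.834797 = 93.238915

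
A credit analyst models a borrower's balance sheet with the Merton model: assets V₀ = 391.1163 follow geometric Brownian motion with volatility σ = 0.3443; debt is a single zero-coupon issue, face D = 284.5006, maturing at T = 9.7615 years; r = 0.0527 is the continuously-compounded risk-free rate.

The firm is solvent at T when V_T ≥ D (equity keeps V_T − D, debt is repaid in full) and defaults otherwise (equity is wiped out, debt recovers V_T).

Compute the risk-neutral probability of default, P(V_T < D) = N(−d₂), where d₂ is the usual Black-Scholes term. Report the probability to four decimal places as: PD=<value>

d₁ = [ln(V₀/D) + (r + σ²/2)T] / (σ√T)
   = [ln(391.1163/284.5006) + (0.0527 + 0.5·0.3443²)·9.7615] / (0.3443·√9.7615)
   = [0.318270 + 1.093007] / 1.075710 = 1.311949
d₂ = d₁ − σ√T = 1.311949 − 1.075710 = 0.236239
risk-neutral PD = N(−d₂) = N(-0.236239) = 0.406624

PD=0.4066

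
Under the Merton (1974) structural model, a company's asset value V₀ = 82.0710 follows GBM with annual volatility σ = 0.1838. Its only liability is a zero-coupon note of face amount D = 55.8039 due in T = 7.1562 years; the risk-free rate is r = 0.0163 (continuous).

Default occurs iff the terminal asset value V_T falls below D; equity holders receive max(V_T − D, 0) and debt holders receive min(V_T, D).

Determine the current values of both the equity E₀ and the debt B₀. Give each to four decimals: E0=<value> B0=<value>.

E0=34.8718 B0=47.1992

d₁ = [ln(V₀/D) + (r + σ²/2)T] / (σ√T)
   = [ln(82.0710/55.8039) + (0.0163 + 0.5·0.1838²)·7.1562] / (0.1838·√7.1562)
   = [0.385741 + 0.237523] / 0.491685 = 1.267609
d₂ = d₁ − σ√T = 1.267609 − 0.491685 = 0.775924
N(d₁) = 0.897531,  N(d₂) = 0.781103,  e^(−rT) = 0.889900
E₀ = V₀·N(d₁) − D·e^(−rT)·N(d₂)
   = 82.0710·0.897531 − 55.8039·0.889900·0.781103 = 34.871781
B₀ = V₀ − E₀ = 82.0710 − 34.871781 = 47.199219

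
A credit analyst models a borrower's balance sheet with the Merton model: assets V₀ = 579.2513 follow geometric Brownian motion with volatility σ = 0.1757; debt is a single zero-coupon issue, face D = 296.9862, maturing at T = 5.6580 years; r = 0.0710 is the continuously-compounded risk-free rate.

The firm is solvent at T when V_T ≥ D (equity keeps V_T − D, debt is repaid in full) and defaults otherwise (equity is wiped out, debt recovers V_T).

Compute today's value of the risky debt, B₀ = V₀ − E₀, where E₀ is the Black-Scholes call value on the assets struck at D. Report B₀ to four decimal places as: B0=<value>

B0=198.5025

d₁ = [ln(V₀/D) + (r + σ²/2)T] / (σ√T)
   = [ln(579.2513/296.9862) + (0.0710 + 0.5·0.1757²)·5.6580] / (0.1757·√5.6580)
   = [0.668051 + 0.489051] / 0.417930 = 2.768651
d₂ = d₁ − σ√T = 2.768651 − 0.417930 = 2.350721
N(d₁) = 0.997186,  N(d₂) = 0.990631,  e^(−rT) = 0.669169
E₀ = V₀·N(d₁) − D·e^(−rT)·N(d₂)
   = 579.2513·0.997186 − 296.9862·0.669169·0.990631 = 380.748791
B₀ = V₀ − E₀ = 579.2513 − 380.748791 = 198.502509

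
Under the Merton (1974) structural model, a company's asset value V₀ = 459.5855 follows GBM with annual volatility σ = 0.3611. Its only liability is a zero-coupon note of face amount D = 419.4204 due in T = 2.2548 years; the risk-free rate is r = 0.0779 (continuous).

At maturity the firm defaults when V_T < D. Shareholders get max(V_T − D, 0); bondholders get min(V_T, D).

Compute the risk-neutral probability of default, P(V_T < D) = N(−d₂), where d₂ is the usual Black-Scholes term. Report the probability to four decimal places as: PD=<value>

PD=0.4124

d₁ = [ln(V₀/D) + (r + σ²/2)T] / (σ√T)
   = [ln(459.5855/419.4204) + (0.0779 + 0.5·0.3611²)·2.2548] / (0.3611·√2.2548)
   = [0.091451 + 0.322654] / 0.542227 = 0.763712
d₂ = d₁ − σ√T = 0.763712 − 0.542227 = 0.221484
risk-neutral PD = N(−d₂) = N(-0.221484) = 0.412358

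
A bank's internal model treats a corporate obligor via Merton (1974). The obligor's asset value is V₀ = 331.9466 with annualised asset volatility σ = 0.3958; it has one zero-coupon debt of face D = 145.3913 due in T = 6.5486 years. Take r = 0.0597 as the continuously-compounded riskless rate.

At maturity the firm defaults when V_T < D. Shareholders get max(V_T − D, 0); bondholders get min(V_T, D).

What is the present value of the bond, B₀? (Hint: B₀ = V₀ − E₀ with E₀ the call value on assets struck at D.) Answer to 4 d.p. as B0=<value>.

B0=88.9445

d₁ = [ln(V₀/D) + (r + σ²/2)T] / (σ√T)
   = [ln(331.9466/145.3913) + (0.0597 + 0.5·0.3958²)·6.5486] / (0.3958·√6.5486)
   = [0.825545 + 0.903896] / 1.012861 = 1.707480
d₂ = d₁ − σ√T = 1.707480 − 1.012861 = 0.694619
N(d₁) = 0.956134,  N(d₂) = 0.756353,  e^(−rT) = 0.676413
E₀ = V₀·N(d₁) − D·e^(−rT)·N(d₂)
   = 331.9466·0.956134 − 145.3913·0.676413·0.756353 = 243.002094
B₀ = V₀ − E₀ = 331.9466 − 243.002094 = 88.944506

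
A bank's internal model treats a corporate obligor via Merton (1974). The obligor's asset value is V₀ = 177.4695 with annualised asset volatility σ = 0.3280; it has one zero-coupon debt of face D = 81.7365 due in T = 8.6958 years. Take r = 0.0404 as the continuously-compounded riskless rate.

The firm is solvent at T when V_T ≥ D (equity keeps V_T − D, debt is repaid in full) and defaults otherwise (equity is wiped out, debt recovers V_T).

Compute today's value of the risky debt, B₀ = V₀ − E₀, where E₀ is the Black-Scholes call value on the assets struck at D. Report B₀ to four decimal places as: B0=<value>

d₁ = [ln(V₀/D) + (r + σ²/2)T] / (σ√T)
   = [ln(177.4695/81.7365) + (0.0404 + 0.5·0.3280²)·8.6958] / (0.3280·√8.6958)
   = [0.775298 + 0.819075] / 0.967227 = 1.648395
d₂ = d₁ − σ√T = 1.648395 − 0.967227 = 0.681168
N(d₁) = 0.950364,  N(d₂) = 0.752117,  e^(−rT) = 0.703765
E₀ = V₀·N(d₁) − D·e^(−rT)·N(d₂)
   = 177.4695·0.950364 − 81.7365·0.703765·0.752117 = 125.396378
B₀ = V₀ − E₀ = 177.4695 − 125.396378 = 52.073122

B0=52.0731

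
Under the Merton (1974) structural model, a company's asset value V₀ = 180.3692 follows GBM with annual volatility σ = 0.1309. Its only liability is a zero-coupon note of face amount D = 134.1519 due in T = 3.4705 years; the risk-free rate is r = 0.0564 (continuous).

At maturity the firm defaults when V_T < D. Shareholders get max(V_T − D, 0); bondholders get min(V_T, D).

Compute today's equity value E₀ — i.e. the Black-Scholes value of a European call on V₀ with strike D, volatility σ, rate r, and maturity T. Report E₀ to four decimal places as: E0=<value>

E0=70.3433

d₁ = [ln(V₀/D) + (r + σ²/2)T] / (σ√T)
   = [ln(180.3692/134.1519) + (0.0564 + 0.5·0.1309²)·3.4705] / (0.1309·√3.4705)
   = [0.296033 + 0.225469] / 0.243857 = 2.138556
d₂ = d₁ − σ√T = 2.138556 − 0.243857 = 1.894699
N(d₁) = 0.983764,  N(d₂) = 0.970934,  e^(−rT) = 0.822229
E₀ = V₀·N(d₁) − D·e^(−rT)·N(d₂)
   = 180.3692·0.983764 − 134.1519·0.822229·0.970934 = 70.343263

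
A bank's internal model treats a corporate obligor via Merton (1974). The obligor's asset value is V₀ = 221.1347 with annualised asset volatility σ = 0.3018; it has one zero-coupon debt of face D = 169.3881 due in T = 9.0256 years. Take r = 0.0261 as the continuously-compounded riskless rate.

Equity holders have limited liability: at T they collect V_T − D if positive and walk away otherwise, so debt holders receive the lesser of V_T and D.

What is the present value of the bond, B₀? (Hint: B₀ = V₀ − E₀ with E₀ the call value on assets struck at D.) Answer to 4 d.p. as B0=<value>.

B0=106.9766

d₁ = [ln(V₀/D) + (r + σ²/2)T] / (σ√T)
   = [ln(221.1347/169.3881) + (0.0261 + 0.5·0.3018²)·9.0256] / (0.3018·√9.0256)
   = [0.266579 + 0.646609] / 0.906687 = 1.007170
d₂ = d₁ − σ√T = 1.007170 − 0.906687 = 0.100484
N(d₁) = 0.843074,  N(d₂) = 0.540020,  e^(−rT) = 0.790122
E₀ = V₀·N(d₁) − D·e^(−rT)·N(d₂)
   = 221.1347·0.843074 − 169.3881·0.790122·0.540020 = 114.158060
B₀ = V₀ − E₀ = 221.1347 − 114.158060 = 106.976640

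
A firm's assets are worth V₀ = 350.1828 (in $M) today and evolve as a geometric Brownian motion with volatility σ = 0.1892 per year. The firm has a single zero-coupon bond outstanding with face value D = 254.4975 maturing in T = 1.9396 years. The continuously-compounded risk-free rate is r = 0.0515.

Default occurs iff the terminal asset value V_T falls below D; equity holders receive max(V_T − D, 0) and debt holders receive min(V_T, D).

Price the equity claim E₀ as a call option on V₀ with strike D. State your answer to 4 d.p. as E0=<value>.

d₁ = [ln(V₀/D) + (r + σ²/2)T] / (σ√T)
   = [ln(350.1828/254.4975) + (0.0515 + 0.5·0.1892²)·1.9396] / (0.1892·√1.9396)
   = [0.319164 + 0.134605] / 0.263498 = 1.722098
d₂ = d₁ − σ√T = 1.722098 − 0.263498 = 1.458600
N(d₁) = 0.957474,  N(d₂) = 0.927662,  e^(−rT) = 0.904937
E₀ = V₀·N(d₁) − D·e^(−rT)·N(d₂)
   = 350.1828·0.957474 − 254.4975·0.904937·0.927662 = 121.646300

E0=121.6463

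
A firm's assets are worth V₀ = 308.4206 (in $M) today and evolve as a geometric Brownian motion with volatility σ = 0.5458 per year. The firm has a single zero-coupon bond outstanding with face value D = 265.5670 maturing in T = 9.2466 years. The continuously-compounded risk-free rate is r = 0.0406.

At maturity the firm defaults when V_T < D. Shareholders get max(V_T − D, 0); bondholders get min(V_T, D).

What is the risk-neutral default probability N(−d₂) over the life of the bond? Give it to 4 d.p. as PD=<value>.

d₁ = [ln(V₀/D) + (r + σ²/2)T] / (σ√T)
   = [ln(308.4206/265.5670) + (0.0406 + 0.5·0.5458²)·9.2466] / (0.5458·√9.2466)
   = [0.149597 + 1.752682] / 1.659681 = 1.146172
d₂ = d₁ − σ√T = 1.146172 − 1.659681 = -0.513509
risk-neutral PD = N(−d₂) = N(0.513509) = 0.696202

PD=0.6962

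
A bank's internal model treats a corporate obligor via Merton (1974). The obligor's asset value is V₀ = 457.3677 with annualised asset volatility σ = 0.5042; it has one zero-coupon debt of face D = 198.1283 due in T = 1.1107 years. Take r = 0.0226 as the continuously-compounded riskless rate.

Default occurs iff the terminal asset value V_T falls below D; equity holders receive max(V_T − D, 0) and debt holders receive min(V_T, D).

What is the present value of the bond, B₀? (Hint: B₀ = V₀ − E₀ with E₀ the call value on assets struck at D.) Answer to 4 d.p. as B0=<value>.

B0=189.8182

d₁ = [ln(V₀/D) + (r + σ²/2)T] / (σ√T)
   = [ln(457.3677/198.1283) + (0.0226 + 0.5·0.5042²)·1.1107] / (0.5042·√1.1107)
   = [0.836573 + 0.166282] / 0.531375 = 1.887281
d₂ = d₁ − σ√T = 1.887281 − 0.531375 = 1.355906
N(d₁) = 0.970439,  N(d₂) = 0.912436,  e^(−rT) = 0.975211
E₀ = V₀·N(d₁) − D·e^(−rT)·N(d₂)
   = 457.3677·0.970439 − 198.1283·0.975211·0.912436 = 267.549455
B₀ = V₀ − E₀ = 457.3677 − 267.549455 = 189.818245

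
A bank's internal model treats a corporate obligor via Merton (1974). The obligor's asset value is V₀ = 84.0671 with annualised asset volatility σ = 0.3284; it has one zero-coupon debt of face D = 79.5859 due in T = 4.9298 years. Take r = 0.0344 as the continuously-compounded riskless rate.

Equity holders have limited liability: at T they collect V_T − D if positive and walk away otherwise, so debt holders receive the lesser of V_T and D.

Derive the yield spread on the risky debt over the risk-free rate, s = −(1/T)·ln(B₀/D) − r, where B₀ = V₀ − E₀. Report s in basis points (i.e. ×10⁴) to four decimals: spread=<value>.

d₁ = [ln(V₀/D) + (r + σ²/2)T] / (σ√T)
   = [ln(84.0671/79.5859) + (0.0344 + 0.5·0.3284²)·4.9298] / (0.3284·√4.9298)
   = [0.054778 + 0.435416] / 0.729152 = 0.672281
d₂ = d₁ − σ√T = 0.672281 − 0.729152 = -0.056871
N(d₁) = 0.749297,  N(d₂) = 0.477324,  e^(−rT) = 0.844015
E₀ = V₀·N(d₁) − D·e^(−rT)·N(d₂)
   = 84.0671·0.749297 − 79.5859·0.844015·0.477324 = 30.928607
B₀ = V₀ − E₀ = 84.0671 − 30.928607 = 53.138493
spread = −(1/T)·ln(B₀/D) − r = −(1/4.9298)·ln(53.138493/79.5859) − 0.0344 = 0.04753747
in basis points: 0.04753747 × 10⁴ = 475.3747 bp

spread=475.3747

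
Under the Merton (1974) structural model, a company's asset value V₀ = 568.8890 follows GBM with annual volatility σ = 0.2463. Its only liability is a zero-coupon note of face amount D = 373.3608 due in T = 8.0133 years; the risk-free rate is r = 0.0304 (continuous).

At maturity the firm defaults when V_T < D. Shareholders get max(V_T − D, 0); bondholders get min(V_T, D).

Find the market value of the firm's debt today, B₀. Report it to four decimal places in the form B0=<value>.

B0=267.7215

d₁ = [ln(V₀/D) + (r + σ²/2)T] / (σ√T)
   = [ln(568.8890/373.3608) + (0.0304 + 0.5·0.2463²)·8.0133] / (0.2463·√8.0133)
   = [0.421140 + 0.486662] / 0.697220 = 1.302031
d₂ = d₁ − σ√T = 1.302031 − 0.697220 = 0.604810
N(d₁) = 0.903547,  N(d₂) = 0.727348,  e^(−rT) = 0.783798
E₀ = V₀·N(d₁) − D·e^(−rT)·N(d₂)
   = 568.8890·0.903547 − 373.3608·0.783798·0.727348 = 301.167500
B₀ = V₀ − E₀ = 568.8890 − 301.167500 = 267.721500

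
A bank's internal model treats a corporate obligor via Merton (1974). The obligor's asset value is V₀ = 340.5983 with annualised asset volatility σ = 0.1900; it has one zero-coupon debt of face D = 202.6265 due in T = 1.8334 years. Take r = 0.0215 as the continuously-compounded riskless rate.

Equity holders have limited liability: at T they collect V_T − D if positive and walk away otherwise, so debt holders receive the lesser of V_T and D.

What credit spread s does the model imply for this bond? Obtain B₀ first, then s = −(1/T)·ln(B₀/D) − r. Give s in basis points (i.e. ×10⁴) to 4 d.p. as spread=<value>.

spread=9.7627

d₁ = [ln(V₀/D) + (r + σ²/2)T] / (σ√T)
   = [ln(340.5983/202.6265) + (0.0215 + 0.5·0.1900²)·1.8334] / (0.1900·√1.8334)
   = [0.519339 + 0.072511] / 0.257266 = 2.300540
d₂ = d₁ − σ√T = 2.300540 − 0.257266 = 2.043274
N(d₁) = 0.989291,  N(d₂) = 0.979487,  e^(−rT) = 0.961349
E₀ = V₀·N(d₁) − D·e^(−rT)·N(d₂)
   = 340.5983·0.989291 − 202.6265·0.961349·0.979487 = 146.151931
B₀ = V₀ − E₀ = 340.5983 − 146.151931 = 194.446369
spread = −(1/T)·ln(B₀/D) − r = −(1/1.8334)·ln(194.446369/202.6265) − 0.0215 = 0.00097627
in basis points: 0.00097627 × 10⁴ = 9.7627 bp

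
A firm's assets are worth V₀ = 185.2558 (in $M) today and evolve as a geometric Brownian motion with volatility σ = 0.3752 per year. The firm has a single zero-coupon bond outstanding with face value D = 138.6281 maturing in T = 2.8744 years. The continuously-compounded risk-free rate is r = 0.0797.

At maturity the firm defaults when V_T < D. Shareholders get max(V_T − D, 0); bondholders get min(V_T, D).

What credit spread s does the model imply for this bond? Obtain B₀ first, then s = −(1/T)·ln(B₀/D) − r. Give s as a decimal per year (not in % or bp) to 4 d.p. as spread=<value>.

d₁ = [ln(V₀/D) + (r + σ²/2)T] / (σ√T)
   = [ln(185.2558/138.6281) + (0.0797 + 0.5·0.3752²)·2.8744] / (0.3752·√2.8744)
   = [0.289943 + 0.431412] / 0.636116 = 1.133998
d₂ = d₁ − σ√T = 1.133998 − 0.636116 = 0.497882
N(d₁) = 0.871602,  N(d₂) = 0.690716,  e^(−rT) = 0.795257
E₀ = V₀·N(d₁) − D·e^(−rT)·N(d₂)
   = 185.2558·0.871602 − 138.6281·0.795257·0.690716 = 85.321363
B₀ = V₀ − E₀ = 185.2558 − 85.321363 = 99.934437
spread = −(1/T)·ln(B₀/D) − r = −(1/2.8744)·ln(99.934437/138.6281) − 0.0797 = 0.03416045

spread=0.0342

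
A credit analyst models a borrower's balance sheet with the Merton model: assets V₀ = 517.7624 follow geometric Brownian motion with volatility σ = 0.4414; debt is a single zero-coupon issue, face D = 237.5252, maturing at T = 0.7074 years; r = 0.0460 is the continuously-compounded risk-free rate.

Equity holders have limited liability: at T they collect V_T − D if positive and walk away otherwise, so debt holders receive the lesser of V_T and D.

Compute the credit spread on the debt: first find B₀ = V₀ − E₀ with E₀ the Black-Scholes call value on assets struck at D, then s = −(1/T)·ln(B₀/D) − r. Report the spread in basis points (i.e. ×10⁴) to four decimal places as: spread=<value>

d₁ = [ln(V₀/D) + (r + σ²/2)T] / (σ√T)
   = [ln(517.7624/237.5252) + (0.0460 + 0.5·0.4414²)·0.7074] / (0.4414·√0.7074)
   = [0.779243 + 0.101453] / 0.371249 = 2.372254
d₂ = d₁ − σ√T = 2.372254 − 0.371249 = 2.001005
N(d₁) = 0.991160,  N(d₂) = 0.977304,  e^(−rT) = 0.967983
E₀ = V₀·N(d₁) − D·e^(−rT)·N(d₂)
   = 517.7624·0.991160 − 237.5252·0.967983·0.977304 = 288.483213
B₀ = V₀ − E₀ = 517.7624 − 288.483213 = 229.279187
spread = −(1/T)·ln(B₀/D) − r = −(1/0.7074)·ln(229.279187/237.5252) − 0.0460 = 0.00394813
in basis points: 0.00394813 × 10⁴ = 39.4813 bp

spread=39.4813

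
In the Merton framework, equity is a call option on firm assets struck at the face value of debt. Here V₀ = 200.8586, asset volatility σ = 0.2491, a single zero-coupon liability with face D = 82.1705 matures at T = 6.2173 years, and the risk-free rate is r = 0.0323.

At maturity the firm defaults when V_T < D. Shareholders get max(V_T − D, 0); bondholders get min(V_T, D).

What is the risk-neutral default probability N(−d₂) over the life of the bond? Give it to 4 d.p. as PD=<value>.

d₁ = [ln(V₀/D) + (r + σ²/2)T] / (σ√T)
   = [ln(200.8586/82.1705) + (0.0323 + 0.5·0.2491²)·6.2173] / (0.2491·√6.2173)
   = [0.893805 + 0.393713] / 0.621119 = 2.072901
d₂ = d₁ − σ√T = 2.072901 − 0.621119 = 1.451783
risk-neutral PD = N(−d₂) = N(-1.451783) = 0.073281

PD=0.0733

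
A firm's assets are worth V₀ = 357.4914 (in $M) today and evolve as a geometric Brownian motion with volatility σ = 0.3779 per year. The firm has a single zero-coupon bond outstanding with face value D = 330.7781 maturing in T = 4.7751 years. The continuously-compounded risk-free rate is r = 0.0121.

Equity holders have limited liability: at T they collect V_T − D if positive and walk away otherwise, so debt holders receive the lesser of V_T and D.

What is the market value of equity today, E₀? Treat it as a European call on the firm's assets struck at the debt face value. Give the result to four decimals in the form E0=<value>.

d₁ = [ln(V₀/D) + (r + σ²/2)T] / (σ√T)
   = [ln(357.4914/330.7781) + (0.0121 + 0.5·0.3779²)·4.7751] / (0.3779·√4.7751)
   = [0.077664 + 0.398741] / 0.825787 = 0.576910
d₂ = d₁ − σ√T = 0.576910 − 0.825787 = -0.248878
N(d₁) = 0.718000,  N(d₂) = 0.401728,  e^(−rT) = 0.943859
E₀ = V₀·N(d₁) − D·e^(−rT)·N(d₂)
   = 357.4914·0.718000 − 330.7781·0.943859·0.401728 = 131.256189

E0=131.2562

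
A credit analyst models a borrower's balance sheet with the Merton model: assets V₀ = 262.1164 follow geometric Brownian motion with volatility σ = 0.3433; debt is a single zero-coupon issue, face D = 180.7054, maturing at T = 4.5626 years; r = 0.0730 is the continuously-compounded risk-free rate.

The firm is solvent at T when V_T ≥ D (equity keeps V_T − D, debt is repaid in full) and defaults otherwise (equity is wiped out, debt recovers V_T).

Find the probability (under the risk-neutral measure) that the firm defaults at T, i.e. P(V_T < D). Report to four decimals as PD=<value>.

d₁ = [ln(V₀/D) + (r + σ²/2)T] / (σ√T)
   = [ln(262.1164/180.7054) + (0.0730 + 0.5·0.3433²)·4.5626] / (0.3433·√4.5626)
   = [0.371921 + 0.601932] / 0.733297 = 1.328047
d₂ = d₁ − σ√T = 1.328047 − 0.733297 = 0.594749
risk-neutral PD = N(−d₂) = N(-0.594749) = 0.276006

PD=0.2760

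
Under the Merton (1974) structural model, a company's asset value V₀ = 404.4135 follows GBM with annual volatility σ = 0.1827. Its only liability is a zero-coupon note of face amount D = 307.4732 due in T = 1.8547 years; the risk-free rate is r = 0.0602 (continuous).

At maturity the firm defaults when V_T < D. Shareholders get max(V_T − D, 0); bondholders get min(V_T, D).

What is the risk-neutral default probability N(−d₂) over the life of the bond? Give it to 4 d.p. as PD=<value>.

d₁ = [ln(V₀/D) + (r + σ²/2)T] / (σ√T)
   = [ln(404.4135/307.4732) + (0.0602 + 0.5·0.1827²)·1.8547] / (0.1827·√1.8547)
   = [0.274050 + 0.142607] / 0.248814 = 1.674571
d₂ = d₁ − σ√T = 1.674571 − 0.248814 = 1.425756
risk-neutral PD = N(−d₂) = N(-1.425756) = 0.076969

PD=0.0770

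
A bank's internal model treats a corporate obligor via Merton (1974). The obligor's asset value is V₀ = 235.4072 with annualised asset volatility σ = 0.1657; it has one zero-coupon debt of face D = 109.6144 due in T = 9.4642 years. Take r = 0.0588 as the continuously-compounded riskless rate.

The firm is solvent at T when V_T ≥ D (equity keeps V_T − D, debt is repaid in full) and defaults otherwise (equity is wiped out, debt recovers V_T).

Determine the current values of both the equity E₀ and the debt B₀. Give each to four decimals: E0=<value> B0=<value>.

d₁ = [ln(V₀/D) + (r + σ²/2)T] / (σ√T)
   = [ln(235.4072/109.6144) + (0.0588 + 0.5·0.1657²)·9.4642] / (0.1657·√9.4642)
   = [0.764348 + 0.686422] / 0.509758 = 2.845995
d₂ = d₁ − σ√T = 2.845995 − 0.509758 = 2.336236
N(d₁) = 0.997786,  N(d₂) = 0.990261,  e^(−rT) = 0.573215
E₀ = V₀·N(d₁) − D·e^(−rT)·N(d₂)
   = 235.4072·0.997786 − 109.6144·0.573215·0.990261 = 172.665464
B₀ = V₀ − E₀ = 235.4072 − 172.665464 = 62.741736

E0=172.6655 B0=62.7417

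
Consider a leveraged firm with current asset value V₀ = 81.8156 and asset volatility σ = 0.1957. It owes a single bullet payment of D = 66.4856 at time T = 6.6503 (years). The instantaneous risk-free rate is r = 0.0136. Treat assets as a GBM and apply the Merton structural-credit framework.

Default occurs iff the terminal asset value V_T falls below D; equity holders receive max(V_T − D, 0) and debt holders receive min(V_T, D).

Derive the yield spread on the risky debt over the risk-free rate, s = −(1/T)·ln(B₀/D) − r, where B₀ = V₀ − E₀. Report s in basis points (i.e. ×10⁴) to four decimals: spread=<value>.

d₁ = [ln(V₀/D) + (r + σ²/2)T] / (σ√T)
   = [ln(81.8156/66.4856) + (0.0136 + 0.5·0.1957²)·6.6503] / (0.1957·√6.6503)
   = [0.207483 + 0.217792] / 0.504675 = 0.842671
d₂ = d₁ − σ√T = 0.842671 − 0.504675 = 0.337997
N(d₁) = 0.800294,  N(d₂) = 0.632317,  e^(−rT) = 0.913525
E₀ = V₀·N(d₁) − D·e^(−rT)·N(d₂)
   = 81.8156·0.800294 − 66.4856·0.913525·0.632317 = 27.071926
B₀ = V₀ − E₀ = 81.8156 − 27.071926 = 54.743674
spread = −(1/T)·ln(B₀/D) − r = −(1/6.6503)·ln(54.743674/66.4856) − 0.0136 = 0.01562027
in basis points: 0.01562027 × 10⁴ = 156.2027 bp

spread=156.2027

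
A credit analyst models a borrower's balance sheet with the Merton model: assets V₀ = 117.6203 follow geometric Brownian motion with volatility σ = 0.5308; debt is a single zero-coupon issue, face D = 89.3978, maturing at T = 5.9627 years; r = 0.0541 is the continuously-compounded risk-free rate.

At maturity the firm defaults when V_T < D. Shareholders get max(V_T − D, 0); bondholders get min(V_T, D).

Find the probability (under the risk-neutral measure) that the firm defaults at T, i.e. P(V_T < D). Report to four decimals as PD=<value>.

d₁ = [ln(V₀/D) + (r + σ²/2)T] / (σ√T)
   = [ln(117.6203/89.3978) + (0.0541 + 0.5·0.5308²)·5.9627] / (0.5308·√5.9627)
   = [0.274366 + 1.162573] / 1.296141 = 1.108628
d₂ = d₁ − σ√T = 1.108628 − 1.296141 = -0.187513
risk-neutral PD = N(−d₂) = N(0.187513) = 0.574371

PD=0.5744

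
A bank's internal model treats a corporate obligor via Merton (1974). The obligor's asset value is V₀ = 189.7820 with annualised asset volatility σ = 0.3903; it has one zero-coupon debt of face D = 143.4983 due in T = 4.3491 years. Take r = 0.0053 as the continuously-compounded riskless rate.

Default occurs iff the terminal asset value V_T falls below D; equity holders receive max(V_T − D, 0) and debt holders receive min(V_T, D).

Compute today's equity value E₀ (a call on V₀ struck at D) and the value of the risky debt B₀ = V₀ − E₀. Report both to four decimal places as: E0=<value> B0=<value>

E0=80.2521 B0=109.5299

d₁ = [ln(V₀/D) + (r + σ²/2)T] / (σ√T)
   = [ln(189.7820/143.4983) + (0.0053 + 0.5·0.3903²)·4.3491] / (0.3903·√4.3491)
   = [0.279553 + 0.354308] / 0.813951 = 0.778746
d₂ = d₁ − σ√T = 0.778746 − 0.813951 = -0.035205
N(d₁) = 0.781935,  N(d₂) = 0.485958,  e^(−rT) = 0.977213
E₀ = V₀·N(d₁) − D·e^(−rT)·N(d₂)
   = 189.7820·0.781935 − 143.4983·0.977213·0.485958 = 80.252086
B₀ = V₀ − E₀ = 189.7820 − 80.252086 = 109.529914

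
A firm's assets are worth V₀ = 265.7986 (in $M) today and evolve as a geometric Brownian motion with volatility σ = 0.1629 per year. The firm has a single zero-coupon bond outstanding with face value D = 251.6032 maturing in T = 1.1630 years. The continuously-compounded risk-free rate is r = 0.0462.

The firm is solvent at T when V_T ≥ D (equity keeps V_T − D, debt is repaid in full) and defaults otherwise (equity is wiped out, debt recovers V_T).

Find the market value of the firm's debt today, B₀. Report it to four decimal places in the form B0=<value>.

d₁ = [ln(V₀/D) + (r + σ²/2)T] / (σ√T)
   = [ln(265.7986/251.6032) + (0.0462 + 0.5·0.1629²)·1.1630] / (0.1629·√1.1630)
   = [0.054886 + 0.069162] / 0.175675 = 0.706116
d₂ = d₁ − σ√T = 0.706116 − 0.175675 = 0.530440
N(d₁) = 0.759942,  N(d₂) = 0.702097,  e^(−rT) = 0.947687
E₀ = V₀·N(d₁) − D·e^(−rT)·N(d₂)
   = 265.7986·0.759942 − 251.6032·0.947687·0.702097 = 34.582741
B₀ = V₀ − E₀ = 265.7986 − 34.582741 = 231.215859

B0=231.2159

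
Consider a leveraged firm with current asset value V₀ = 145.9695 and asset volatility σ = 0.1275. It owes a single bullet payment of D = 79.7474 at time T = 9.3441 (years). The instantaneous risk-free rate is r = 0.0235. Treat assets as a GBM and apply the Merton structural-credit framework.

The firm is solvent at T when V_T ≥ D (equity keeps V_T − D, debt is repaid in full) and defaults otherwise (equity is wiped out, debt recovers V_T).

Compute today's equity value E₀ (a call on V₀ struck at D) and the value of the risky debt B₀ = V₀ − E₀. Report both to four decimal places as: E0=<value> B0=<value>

d₁ = [ln(V₀/D) + (r + σ²/2)T] / (σ√T)
   = [ln(145.9695/79.7474) + (0.0235 + 0.5·0.1275²)·9.3441] / (0.1275·√9.3441)
   = [0.604534 + 0.295536] / 0.389744 = 2.309390
d₂ = d₁ − σ√T = 2.309390 − 0.389744 = 1.919647
N(d₁) = 0.989539,  N(d₂) = 0.972549,  e^(−rT) = 0.802851
E₀ = V₀·N(d₁) − D·e^(−rT)·N(d₂)
   = 145.9695·0.989539 − 79.7474·0.802851·0.972549 = 82.174826
B₀ = V₀ − E₀ = 145.9695 − 82.174826 = 63.794674

E0=82.1748 B0=63.7947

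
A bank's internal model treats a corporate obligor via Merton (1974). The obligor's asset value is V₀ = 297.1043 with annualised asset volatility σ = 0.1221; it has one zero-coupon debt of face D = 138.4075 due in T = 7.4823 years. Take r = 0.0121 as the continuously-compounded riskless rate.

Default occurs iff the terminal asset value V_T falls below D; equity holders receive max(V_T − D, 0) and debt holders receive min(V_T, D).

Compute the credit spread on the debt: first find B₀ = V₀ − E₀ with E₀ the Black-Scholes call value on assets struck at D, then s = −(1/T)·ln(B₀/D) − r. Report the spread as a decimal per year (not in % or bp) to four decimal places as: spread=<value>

spread=0.0001

d₁ = [ln(V₀/D) + (r + σ²/2)T] / (σ√T)
   = [ln(297.1043/138.4075) + (0.0121 + 0.5·0.1221²)·7.4823] / (0.1221·√7.4823)
   = [0.763881 + 0.146310] / 0.333990 = 2.725207
d₂ = d₁ − σ√T = 2.725207 − 0.333990 = 2.391217
N(d₁) = 0.996787,  N(d₂) = 0.991604,  e^(−rT) = 0.913442
E₀ = V₀·N(d₁) − D·e^(−rT)·N(d₂)
   = 297.1043·0.996787 − 138.4075·0.913442·0.991604 = 170.784039
B₀ = V₀ − E₀ = 297.1043 − 170.784039 = 126.320261
spread = −(1/T)·ln(B₀/D) − r = −(1/7.4823)·ln(126.320261/138.4075) − 0.0121 = 0.00011306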